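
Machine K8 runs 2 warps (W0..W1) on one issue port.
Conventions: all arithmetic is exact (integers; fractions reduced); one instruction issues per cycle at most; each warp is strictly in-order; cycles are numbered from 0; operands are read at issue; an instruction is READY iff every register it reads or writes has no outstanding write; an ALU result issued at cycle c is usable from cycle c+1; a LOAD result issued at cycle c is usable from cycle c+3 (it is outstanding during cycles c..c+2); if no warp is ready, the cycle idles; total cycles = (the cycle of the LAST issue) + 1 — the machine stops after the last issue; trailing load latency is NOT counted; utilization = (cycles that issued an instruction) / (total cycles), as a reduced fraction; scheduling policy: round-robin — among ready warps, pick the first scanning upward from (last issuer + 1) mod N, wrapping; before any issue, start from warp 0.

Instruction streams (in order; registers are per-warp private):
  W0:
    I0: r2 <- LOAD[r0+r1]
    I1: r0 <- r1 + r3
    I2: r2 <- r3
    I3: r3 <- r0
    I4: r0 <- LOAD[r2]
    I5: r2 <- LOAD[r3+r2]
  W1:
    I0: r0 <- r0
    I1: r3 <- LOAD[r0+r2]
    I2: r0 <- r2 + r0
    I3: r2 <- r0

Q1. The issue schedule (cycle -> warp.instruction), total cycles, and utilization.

cycle 0: W0.I0
cycle 1: W1.I0
cycle 2: W0.I1
cycle 3: W1.I1
cycle 4: W0.I2
cycle 5: W1.I2
cycle 6: W0.I3
cycle 7: W1.I3
cycle 8: W0.I4
cycle 9: W0.I5

Answer: 10 cycles, utilization 1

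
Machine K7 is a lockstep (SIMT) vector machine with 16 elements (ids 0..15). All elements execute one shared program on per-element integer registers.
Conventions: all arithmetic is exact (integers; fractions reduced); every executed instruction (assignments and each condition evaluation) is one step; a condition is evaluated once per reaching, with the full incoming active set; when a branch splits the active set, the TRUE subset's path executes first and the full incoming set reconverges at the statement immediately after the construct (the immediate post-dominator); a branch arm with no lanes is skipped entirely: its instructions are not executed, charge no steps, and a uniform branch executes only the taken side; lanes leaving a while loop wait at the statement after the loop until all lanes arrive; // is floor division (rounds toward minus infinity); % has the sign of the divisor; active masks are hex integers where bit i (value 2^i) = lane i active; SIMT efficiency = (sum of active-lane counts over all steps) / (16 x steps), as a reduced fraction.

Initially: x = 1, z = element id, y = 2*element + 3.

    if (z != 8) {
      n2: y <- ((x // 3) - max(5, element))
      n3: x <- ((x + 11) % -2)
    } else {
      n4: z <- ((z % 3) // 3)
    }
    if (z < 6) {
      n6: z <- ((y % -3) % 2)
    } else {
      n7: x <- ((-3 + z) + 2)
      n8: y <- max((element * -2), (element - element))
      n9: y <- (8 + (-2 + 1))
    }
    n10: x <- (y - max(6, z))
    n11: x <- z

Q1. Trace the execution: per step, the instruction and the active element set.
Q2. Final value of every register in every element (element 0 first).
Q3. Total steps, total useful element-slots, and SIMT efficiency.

step 0: eval (z != 8)                0xffff
step 1: y <- ((x // 3) - max(5, element)) 0xfeff
step 2: x <- ((x + 11) % -2)         0xfeff
step 3: z <- ((z % 3) // 3)          0x0100
step 4: eval (z < 6)                 0xffff
step 5: z <- ((y % -3) % 2)          0x013f
step 6: x <- ((-3 + z) + 2)          0xfec0
step 7: y <- max((element * -2), (element - element)) 0xfec0
step 8: y <- (8 + (-2 + 1))          0xfec0
step 9: x <- (y - max(6, z))         0xffff
step 10: x <- z                       0xffff

Answer: 11 steps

x: 0,0,0,0,0,0,6,7,0,9,10,11,12,13,14,15
z: 0,0,0,0,0,0,6,7,0,9,10,11,12,13,14,15
y: -5,-5,-5,-5,-5,-5,7,7,19,7,7,7,7,7,7,7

steps = 11; useful = 129; efficiency = 129/176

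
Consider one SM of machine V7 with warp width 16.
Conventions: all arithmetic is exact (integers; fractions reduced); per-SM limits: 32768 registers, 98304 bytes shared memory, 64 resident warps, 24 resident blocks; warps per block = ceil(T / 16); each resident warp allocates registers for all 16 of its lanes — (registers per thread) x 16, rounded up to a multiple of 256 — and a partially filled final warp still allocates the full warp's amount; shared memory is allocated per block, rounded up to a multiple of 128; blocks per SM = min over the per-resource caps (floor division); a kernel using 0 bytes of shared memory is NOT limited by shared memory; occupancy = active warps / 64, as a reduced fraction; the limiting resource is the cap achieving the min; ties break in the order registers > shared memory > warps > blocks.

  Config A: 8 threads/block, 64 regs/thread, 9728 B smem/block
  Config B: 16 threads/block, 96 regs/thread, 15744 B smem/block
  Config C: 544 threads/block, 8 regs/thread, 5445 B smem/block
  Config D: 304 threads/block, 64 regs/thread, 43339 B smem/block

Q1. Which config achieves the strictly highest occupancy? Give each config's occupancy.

occupancies: A 5/32, B 3/32, C 17/32, D 19/64

Answer: C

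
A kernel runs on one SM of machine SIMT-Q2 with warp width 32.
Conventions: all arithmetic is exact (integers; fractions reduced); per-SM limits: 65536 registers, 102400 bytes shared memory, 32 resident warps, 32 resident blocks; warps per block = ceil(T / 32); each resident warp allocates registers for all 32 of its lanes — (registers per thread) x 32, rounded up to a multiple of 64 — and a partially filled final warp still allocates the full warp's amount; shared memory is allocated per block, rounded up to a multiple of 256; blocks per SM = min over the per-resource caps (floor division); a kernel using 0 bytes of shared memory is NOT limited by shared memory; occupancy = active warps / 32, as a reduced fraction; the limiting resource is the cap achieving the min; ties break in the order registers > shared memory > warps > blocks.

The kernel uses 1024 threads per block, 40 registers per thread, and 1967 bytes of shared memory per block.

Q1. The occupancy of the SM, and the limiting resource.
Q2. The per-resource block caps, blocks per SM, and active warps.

Answer: occupancy 1, limited by registers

registers: 1 block
shared memory: 50 blocks
warps: 1 block
blocks: 32 blocks

Answer: 1 block, 32 active warps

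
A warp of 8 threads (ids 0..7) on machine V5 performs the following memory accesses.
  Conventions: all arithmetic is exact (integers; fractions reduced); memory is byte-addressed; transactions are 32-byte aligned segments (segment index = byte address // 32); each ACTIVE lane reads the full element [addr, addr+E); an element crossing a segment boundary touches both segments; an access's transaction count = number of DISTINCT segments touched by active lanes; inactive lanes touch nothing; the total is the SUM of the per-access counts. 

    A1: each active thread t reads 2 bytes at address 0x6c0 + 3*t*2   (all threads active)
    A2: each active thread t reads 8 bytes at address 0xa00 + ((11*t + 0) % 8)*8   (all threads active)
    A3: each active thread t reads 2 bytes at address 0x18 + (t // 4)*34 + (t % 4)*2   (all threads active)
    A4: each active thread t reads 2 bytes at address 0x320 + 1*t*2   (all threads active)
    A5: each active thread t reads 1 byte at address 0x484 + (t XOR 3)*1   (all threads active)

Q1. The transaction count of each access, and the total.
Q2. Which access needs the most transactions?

A1: 2 transactions
A2: 2 transactions
A3: 3 transactions
A4: 1 transaction
A5: 1 transaction

Answer: 2,2,3,1,1; total 9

Answer: A3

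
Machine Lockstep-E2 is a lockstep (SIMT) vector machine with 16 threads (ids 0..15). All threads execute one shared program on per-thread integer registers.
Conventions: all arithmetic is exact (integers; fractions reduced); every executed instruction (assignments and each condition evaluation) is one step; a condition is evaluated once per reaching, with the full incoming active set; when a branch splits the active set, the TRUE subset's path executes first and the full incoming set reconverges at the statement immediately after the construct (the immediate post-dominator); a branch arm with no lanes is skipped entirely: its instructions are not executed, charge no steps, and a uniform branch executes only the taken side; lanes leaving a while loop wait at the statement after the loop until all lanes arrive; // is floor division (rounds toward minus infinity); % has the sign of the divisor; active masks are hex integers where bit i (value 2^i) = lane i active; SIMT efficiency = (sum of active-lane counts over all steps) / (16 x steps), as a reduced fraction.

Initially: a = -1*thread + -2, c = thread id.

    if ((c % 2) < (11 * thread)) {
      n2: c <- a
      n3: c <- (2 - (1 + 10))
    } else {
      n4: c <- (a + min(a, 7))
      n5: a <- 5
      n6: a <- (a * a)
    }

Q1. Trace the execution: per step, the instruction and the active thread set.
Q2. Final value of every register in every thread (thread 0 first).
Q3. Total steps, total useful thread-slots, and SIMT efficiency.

step 0: eval ((c % 2) < (11 * thread)) 0xffff
step 1: c <- a                       0xfffe
step 2: c <- (2 - (1 + 10))          0xfffe
step 3: c <- (a + min(a, 7))         0x0001
step 4: a <- 5                       0x0001
step 5: a <- (a * a)                 0x0001

Answer: 6 steps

a: 25,-3,-4,-5,-6,-7,-8,-9,-10,-11,-12,-13,-14,-15,-16,-17
c: -4,-9,-9,-9,-9,-9,-9,-9,-9,-9,-9,-9,-9,-9,-9,-9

steps = 6; useful = 49; efficiency = 49/96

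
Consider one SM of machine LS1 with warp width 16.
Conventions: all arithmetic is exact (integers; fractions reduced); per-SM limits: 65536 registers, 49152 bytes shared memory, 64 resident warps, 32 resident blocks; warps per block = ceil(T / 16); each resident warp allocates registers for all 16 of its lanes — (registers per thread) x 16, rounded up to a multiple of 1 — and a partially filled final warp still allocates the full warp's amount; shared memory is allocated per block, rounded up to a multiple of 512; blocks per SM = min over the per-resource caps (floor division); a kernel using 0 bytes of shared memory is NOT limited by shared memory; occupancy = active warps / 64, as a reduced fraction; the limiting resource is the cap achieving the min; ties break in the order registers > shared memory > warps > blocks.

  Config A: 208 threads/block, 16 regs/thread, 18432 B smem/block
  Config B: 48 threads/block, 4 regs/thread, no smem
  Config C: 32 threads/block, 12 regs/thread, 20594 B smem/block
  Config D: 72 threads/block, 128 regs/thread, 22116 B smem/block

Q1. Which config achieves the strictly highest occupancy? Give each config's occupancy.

occupancies: A 13/32, B 63/64, C 1/16, D 5/32

Answer: B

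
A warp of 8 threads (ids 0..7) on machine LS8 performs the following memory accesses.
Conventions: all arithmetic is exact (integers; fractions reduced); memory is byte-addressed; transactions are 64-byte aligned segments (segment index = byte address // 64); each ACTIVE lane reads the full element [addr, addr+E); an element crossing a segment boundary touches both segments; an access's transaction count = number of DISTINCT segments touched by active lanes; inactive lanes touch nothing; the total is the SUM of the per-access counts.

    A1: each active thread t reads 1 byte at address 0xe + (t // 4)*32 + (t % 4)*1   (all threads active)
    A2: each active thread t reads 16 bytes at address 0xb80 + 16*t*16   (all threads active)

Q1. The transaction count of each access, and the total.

A1: 1 transaction
A2: 8 transactions

Answer: 1,8; total 9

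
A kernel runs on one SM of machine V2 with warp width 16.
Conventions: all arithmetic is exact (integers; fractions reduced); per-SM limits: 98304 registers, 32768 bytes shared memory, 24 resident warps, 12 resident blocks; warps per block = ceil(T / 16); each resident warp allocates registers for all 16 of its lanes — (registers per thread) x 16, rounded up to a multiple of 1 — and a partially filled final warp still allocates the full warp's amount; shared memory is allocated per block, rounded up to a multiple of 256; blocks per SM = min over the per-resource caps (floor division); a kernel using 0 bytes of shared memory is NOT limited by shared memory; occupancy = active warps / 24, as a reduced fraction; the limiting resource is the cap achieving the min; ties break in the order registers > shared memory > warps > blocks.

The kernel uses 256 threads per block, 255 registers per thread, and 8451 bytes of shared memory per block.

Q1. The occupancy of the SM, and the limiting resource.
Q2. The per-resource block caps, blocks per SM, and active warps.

Answer: occupancy 2/3, limited by registers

registers: 1 block
shared memory: 3 blocks
warps: 1 block
blocks: 12 blocks

Answer: 1 block, 16 active warps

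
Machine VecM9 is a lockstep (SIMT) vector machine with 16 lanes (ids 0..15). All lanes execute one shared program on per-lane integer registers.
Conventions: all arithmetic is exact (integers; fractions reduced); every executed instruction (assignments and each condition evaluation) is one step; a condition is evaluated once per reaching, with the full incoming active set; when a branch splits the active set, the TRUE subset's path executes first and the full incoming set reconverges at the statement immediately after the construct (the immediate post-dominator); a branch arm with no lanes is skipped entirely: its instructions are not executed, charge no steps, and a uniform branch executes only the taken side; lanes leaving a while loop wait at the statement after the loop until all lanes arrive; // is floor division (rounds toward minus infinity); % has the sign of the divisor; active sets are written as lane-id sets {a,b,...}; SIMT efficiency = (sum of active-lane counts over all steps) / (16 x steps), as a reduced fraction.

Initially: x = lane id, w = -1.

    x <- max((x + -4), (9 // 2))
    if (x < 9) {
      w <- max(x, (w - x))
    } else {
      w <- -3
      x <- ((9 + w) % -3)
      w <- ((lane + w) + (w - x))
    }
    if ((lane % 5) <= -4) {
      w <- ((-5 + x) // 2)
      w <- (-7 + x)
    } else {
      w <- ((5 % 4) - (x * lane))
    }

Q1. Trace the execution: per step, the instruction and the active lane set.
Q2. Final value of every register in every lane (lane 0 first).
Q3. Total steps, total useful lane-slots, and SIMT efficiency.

step 0: x <- max((x + -4), (9 // 2)) {0,1,2,3,4,5,6,7,8,9,10,11,12,13,14,15}
step 1: eval (x < 9)                 {0,1,2,3,4,5,6,7,8,9,10,11,12,13,14,15}
step 2: w <- max(x, (w - x))         {0,1,2,3,4,5,6,7,8,9,10,11,12}
step 3: w <- -3                      {13,14,15}
step 4: x <- ((9 + w) % -3)          {13,14,15}
step 5: w <- ((lane + w) + (w - x))  {13,14,15}
step 6: eval ((lane % 5) <= -4)      {0,1,2,3,4,5,6,7,8,9,10,11,12,13,14,15}
step 7: w <- ((5 % 4) - (x * lane))  {0,1,2,3,4,5,6,7,8,9,10,11,12,13,14,15}

Answer: 8 steps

x: 4,4,4,4,4,4,4,4,4,5,6,7,8,0,0,0
w: 1,-3,-7,-11,-15,-19,-23,-27,-31,-44,-59,-76,-95,1,1,1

steps = 8; useful = 86; efficiency = 86/128 = 43/64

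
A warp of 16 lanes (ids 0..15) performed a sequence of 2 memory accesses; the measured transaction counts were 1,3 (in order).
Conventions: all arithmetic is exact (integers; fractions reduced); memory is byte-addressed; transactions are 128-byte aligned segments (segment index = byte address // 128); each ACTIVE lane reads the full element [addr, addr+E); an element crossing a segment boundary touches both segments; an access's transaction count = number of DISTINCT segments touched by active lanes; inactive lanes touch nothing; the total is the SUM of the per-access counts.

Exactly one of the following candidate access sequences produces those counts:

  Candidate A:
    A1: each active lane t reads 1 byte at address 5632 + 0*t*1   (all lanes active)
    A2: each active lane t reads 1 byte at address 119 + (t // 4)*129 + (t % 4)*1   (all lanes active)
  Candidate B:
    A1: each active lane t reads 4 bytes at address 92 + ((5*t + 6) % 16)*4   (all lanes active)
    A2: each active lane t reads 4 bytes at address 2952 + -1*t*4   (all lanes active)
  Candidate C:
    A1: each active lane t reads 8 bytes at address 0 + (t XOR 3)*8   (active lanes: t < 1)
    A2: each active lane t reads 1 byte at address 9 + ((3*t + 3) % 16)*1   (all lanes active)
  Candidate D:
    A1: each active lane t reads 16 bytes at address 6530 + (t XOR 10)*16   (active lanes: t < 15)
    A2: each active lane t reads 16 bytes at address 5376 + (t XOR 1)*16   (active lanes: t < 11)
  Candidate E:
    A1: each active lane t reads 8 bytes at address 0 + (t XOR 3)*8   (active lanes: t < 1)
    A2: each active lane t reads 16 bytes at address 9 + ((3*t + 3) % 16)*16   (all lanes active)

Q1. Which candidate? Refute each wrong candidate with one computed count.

A: A2 gives 4 transactions, not 3
B: A1 gives 2 transactions, not 1
C: A2 gives 1 transaction, not 3
D: A1 gives 3 transactions, not 1
E: all counts match (1,3)

Answer: E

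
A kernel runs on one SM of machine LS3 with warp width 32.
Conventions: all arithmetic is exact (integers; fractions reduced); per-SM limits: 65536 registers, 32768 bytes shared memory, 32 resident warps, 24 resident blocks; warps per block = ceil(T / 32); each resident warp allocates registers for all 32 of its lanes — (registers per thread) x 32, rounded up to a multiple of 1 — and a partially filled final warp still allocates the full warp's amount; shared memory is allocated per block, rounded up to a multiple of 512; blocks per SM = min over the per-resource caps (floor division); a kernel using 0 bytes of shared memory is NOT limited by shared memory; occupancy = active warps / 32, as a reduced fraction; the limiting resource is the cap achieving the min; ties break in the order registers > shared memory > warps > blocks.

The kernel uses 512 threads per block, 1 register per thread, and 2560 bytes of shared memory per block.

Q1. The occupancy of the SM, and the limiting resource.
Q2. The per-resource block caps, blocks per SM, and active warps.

Answer: occupancy 1, limited by warps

registers: 128 blocks
shared memory: 12 blocks
warps: 2 blocks
blocks: 24 blocks

Answer: 2 blocks, 32 active warps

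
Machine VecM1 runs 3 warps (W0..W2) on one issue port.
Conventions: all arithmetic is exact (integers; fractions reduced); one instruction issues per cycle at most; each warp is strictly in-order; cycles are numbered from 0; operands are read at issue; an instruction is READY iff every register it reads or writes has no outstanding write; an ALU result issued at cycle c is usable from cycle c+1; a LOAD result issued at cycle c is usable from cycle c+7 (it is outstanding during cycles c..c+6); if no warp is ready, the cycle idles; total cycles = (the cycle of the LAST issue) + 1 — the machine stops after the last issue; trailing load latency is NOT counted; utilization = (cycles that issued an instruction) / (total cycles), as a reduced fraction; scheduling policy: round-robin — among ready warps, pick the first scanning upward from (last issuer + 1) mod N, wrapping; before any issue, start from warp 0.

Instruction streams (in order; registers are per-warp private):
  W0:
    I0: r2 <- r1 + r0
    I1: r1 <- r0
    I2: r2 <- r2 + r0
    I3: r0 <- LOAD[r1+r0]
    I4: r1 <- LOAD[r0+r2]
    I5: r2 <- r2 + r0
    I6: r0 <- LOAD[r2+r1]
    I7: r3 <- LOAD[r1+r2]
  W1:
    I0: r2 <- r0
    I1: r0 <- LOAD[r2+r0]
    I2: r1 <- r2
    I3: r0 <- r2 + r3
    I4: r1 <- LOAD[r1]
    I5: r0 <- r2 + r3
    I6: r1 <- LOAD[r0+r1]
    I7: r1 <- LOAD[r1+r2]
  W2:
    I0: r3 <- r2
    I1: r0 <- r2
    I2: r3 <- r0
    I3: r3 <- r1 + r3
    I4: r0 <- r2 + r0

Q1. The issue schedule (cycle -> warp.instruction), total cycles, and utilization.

cycle 0: W0.I0
cycle 1: W1.I0
cycle 2: W2.I0
cycle 3: W0.I1
cycle 4: W1.I1
cycle 5: W2.I1
cycle 6: W0.I2
cycle 7: W1.I2
cycle 8: W2.I2
cycle 9: W0.I3
cycle 10: W2.I3
cycle 11: W1.I3
cycle 12: W2.I4
cycle 13: W1.I4
cycle 14: W1.I5
cycle 15: idle
cycle 16: W0.I4
cycle 17: W0.I5
cycle 18: idle
cycle 19: idle
cycle 20: W1.I6
cycle 21: idle
cycle 22: idle
cycle 23: W0.I6
cycle 24: W0.I7
cycle 25: idle
cycle 26: idle
cycle 27: W1.I7

Answer: 28 cycles, utilization 3/4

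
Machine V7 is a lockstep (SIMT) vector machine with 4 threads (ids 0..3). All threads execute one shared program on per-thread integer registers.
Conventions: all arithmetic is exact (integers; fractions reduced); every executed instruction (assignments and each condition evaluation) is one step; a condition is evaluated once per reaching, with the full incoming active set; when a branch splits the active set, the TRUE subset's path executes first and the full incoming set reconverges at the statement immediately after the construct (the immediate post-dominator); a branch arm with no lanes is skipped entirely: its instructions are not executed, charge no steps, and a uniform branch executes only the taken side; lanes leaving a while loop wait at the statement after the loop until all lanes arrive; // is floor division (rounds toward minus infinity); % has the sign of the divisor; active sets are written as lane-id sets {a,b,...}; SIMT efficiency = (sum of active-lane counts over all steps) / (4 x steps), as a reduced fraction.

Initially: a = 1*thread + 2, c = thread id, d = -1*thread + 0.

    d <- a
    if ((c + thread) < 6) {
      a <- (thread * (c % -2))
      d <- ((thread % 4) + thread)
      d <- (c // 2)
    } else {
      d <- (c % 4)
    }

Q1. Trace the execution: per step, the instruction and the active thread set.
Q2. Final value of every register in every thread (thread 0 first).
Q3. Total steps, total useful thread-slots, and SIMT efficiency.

step 0: d <- a                       {0,1,2,3}
step 1: eval ((c + thread) < 6)      {0,1,2,3}
step 2: a <- (thread * (c % -2))     {0,1,2}
step 3: d <- ((thread % 4) + thread) {0,1,2}
step 4: d <- (c // 2)                {0,1,2}
step 5: d <- (c % 4)                 {3}

Answer: 6 steps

a: 0,-1,0,5
c: 0,1,2,3
d: 0,0,1,3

steps = 6; useful = 18; efficiency = 18/24 = 3/4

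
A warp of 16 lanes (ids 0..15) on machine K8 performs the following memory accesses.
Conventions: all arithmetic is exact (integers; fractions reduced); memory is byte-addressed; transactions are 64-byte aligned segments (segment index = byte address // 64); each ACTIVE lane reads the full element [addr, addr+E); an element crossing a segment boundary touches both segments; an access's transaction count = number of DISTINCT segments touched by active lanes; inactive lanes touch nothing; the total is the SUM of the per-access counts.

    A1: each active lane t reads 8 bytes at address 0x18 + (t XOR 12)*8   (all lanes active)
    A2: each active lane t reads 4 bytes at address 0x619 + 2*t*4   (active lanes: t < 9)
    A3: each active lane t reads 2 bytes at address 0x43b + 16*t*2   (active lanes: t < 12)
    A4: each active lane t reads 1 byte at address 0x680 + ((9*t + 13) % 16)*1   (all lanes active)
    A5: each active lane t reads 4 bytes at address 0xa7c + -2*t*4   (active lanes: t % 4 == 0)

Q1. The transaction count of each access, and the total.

A1: 3 transactions
A2: 2 transactions
A3: 7 transactions
A4: 1 transaction
A5: 2 transactions

Answer: 3,2,7,1,2; total 15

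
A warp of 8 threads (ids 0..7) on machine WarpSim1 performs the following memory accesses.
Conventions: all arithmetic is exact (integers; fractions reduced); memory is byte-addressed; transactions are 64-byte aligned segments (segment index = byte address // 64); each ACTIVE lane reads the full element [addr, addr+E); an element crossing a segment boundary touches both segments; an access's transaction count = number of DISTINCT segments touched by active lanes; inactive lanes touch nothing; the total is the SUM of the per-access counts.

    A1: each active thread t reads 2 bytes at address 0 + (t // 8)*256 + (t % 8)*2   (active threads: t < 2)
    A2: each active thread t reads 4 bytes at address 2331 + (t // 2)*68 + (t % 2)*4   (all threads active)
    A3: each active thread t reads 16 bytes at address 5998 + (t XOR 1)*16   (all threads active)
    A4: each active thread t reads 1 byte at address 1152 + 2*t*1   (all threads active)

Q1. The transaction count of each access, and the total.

A1: 1 transaction
A2: 4 transactions
A3: 3 transactions
A4: 1 transaction

Answer: 1,4,3,1; total 9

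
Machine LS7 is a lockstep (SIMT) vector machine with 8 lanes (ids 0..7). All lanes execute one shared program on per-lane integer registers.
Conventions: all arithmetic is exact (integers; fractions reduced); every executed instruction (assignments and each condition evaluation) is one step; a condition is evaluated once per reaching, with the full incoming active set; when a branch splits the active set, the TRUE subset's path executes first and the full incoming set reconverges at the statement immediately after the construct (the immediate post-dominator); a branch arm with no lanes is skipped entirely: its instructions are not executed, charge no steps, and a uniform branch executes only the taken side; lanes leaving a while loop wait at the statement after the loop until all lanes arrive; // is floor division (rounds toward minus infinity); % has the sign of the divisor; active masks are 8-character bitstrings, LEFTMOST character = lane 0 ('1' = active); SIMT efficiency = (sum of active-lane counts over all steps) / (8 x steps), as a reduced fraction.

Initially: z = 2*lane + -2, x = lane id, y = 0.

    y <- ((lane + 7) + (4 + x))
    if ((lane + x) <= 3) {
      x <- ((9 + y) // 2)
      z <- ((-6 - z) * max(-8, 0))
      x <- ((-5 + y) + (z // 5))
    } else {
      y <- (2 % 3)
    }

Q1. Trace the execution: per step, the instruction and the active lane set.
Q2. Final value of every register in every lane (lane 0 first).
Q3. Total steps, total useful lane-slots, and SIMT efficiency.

step 0: y <- ((lane + 7) + (4 + x))  11111111
step 1: eval ((lane + x) <= 3)       11111111
step 2: x <- ((9 + y) // 2)          11000000
step 3: z <- ((-6 - z) * max(-8, 0)) 11000000
step 4: x <- ((-5 + y) + (z // 5))   11000000
step 5: y <- (2 % 3)                 00111111

Answer: 6 steps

z: 0,0,2,4,6,8,10,12
x: 6,8,2,3,4,5,6,7
y: 11,13,2,2,2,2,2,2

steps = 6; useful = 28; efficiency = 28/48 = 7/12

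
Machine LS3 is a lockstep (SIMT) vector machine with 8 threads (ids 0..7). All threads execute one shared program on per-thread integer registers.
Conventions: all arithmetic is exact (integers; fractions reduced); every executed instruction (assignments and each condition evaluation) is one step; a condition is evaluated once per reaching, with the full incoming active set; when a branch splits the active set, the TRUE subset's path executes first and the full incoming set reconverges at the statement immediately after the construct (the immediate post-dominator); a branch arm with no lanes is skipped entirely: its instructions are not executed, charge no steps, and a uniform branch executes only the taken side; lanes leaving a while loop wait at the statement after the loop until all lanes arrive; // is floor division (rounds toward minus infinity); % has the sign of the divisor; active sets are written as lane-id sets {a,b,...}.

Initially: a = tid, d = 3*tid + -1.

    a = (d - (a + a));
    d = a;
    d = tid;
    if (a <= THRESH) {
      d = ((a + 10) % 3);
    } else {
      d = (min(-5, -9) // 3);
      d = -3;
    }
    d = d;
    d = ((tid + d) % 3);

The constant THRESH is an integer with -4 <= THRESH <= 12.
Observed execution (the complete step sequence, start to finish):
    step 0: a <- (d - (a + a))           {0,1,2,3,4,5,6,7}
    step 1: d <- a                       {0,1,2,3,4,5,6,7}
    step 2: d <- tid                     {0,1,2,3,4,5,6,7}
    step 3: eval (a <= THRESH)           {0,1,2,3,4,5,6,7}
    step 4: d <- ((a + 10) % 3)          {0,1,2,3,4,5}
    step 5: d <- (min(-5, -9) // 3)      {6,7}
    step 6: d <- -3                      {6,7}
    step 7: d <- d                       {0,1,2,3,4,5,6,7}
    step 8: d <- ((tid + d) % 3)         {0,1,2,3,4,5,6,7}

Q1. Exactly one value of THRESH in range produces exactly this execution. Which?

Answer: THRESH = 4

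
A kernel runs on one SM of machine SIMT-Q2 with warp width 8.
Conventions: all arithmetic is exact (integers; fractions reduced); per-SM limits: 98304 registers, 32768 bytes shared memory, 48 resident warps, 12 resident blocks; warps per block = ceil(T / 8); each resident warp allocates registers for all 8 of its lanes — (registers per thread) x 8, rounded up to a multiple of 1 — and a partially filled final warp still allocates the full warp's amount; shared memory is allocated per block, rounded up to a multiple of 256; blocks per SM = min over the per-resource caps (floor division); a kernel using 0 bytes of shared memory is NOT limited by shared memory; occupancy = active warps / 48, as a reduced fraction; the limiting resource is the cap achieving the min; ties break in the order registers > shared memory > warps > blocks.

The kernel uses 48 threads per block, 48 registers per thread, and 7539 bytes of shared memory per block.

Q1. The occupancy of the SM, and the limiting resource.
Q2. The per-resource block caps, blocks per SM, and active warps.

Answer: occupancy 1/2, limited by shared memory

registers: 42 blocks
shared memory: 4 blocks
warps: 8 blocks
blocks: 12 blocks

Answer: 4 blocks, 24 active warps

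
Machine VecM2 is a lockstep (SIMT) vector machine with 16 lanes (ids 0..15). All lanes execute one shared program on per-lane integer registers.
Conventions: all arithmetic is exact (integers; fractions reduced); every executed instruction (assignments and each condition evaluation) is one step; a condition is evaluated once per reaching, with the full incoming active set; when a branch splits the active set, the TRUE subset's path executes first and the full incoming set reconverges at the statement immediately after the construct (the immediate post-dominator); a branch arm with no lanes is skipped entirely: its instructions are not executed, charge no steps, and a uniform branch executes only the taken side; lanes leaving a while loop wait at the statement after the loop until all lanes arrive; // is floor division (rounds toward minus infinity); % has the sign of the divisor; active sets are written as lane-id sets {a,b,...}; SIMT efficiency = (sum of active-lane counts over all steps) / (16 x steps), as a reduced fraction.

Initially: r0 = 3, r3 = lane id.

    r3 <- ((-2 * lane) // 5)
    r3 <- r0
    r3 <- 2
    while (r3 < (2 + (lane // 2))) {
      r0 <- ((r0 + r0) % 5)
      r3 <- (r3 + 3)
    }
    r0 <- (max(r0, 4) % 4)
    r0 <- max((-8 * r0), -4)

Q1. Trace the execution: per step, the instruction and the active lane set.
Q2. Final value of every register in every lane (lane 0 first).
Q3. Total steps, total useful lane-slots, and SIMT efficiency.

step 0: r3 <- ((-2 * lane) // 5)     {0,1,2,3,4,5,6,7,8,9,10,11,12,13,14,15}
step 1: r3 <- r0                     {0,1,2,3,4,5,6,7,8,9,10,11,12,13,14,15}
step 2: r3 <- 2                      {0,1,2,3,4,5,6,7,8,9,10,11,12,13,14,15}
step 3: eval (r3 < (2 + (lane // 2))) {0,1,2,3,4,5,6,7,8,9,10,11,12,13,14,15}
step 4: r0 <- ((r0 + r0) % 5)        {2,3,4,5,6,7,8,9,10,11,12,13,14,15}
step 5: r3 <- (r3 + 3)               {2,3,4,5,6,7,8,9,10,11,12,13,14,15}
step 6: eval (r3 < (2 + (lane // 2))) {2,3,4,5,6,7,8,9,10,11,12,13,14,15}
step 7: r0 <- ((r0 + r0) % 5)        {8,9,10,11,12,13,14,15}
step 8: r3 <- (r3 + 3)               {8,9,10,11,12,13,14,15}
step 9: eval (r3 < (2 + (lane // 2))) {8,9,10,11,12,13,14,15}
step 10: r0 <- ((r0 + r0) % 5)        {14,15}
step 11: r3 <- (r3 + 3)               {14,15}
step 12: eval (r3 < (2 + (lane // 2))) {14,15}
step 13: r0 <- (max(r0, 4) % 4)       {0,1,2,3,4,5,6,7,8,9,10,11,12,13,14,15}
step 14: r0 <- max((-8 * r0), -4)     {0,1,2,3,4,5,6,7,8,9,10,11,12,13,14,15}

Answer: 15 steps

r0: 0,0,0,0,0,0,0,0,0,0,0,0,0,0,0,0
r3: 2,2,5,5,5,5,5,5,8,8,8,8,8,8,11,11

steps = 15; useful = 168; efficiency = 168/240 = 7/10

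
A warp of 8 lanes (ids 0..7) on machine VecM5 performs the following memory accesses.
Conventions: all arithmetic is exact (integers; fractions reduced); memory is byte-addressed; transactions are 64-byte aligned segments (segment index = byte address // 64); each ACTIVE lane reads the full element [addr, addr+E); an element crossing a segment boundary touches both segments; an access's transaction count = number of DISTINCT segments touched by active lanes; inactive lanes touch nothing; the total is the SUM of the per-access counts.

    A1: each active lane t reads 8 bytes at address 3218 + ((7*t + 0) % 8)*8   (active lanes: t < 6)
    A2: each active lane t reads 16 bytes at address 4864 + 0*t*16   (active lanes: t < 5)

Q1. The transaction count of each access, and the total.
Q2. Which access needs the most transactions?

A1: 2 transactions
A2: 1 transaction

Answer: 2,1; total 3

Answer: A1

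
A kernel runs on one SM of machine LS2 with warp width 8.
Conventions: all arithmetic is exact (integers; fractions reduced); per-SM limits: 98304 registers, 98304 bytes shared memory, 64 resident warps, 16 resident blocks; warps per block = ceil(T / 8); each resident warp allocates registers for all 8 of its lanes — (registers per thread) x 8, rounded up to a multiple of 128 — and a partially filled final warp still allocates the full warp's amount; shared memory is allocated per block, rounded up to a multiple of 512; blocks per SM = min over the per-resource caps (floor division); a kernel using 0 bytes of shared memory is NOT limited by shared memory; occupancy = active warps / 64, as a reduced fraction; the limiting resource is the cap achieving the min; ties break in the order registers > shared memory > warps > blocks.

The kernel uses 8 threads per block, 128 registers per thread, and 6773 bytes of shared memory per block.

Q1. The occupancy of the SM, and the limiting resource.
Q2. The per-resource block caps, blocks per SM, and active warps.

Answer: occupancy 13/64, limited by shared memory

registers: 96 blocks
shared memory: 13 blocks
warps: 64 blocks
blocks: 16 blocks

Answer: 13 blocks, 13 active warps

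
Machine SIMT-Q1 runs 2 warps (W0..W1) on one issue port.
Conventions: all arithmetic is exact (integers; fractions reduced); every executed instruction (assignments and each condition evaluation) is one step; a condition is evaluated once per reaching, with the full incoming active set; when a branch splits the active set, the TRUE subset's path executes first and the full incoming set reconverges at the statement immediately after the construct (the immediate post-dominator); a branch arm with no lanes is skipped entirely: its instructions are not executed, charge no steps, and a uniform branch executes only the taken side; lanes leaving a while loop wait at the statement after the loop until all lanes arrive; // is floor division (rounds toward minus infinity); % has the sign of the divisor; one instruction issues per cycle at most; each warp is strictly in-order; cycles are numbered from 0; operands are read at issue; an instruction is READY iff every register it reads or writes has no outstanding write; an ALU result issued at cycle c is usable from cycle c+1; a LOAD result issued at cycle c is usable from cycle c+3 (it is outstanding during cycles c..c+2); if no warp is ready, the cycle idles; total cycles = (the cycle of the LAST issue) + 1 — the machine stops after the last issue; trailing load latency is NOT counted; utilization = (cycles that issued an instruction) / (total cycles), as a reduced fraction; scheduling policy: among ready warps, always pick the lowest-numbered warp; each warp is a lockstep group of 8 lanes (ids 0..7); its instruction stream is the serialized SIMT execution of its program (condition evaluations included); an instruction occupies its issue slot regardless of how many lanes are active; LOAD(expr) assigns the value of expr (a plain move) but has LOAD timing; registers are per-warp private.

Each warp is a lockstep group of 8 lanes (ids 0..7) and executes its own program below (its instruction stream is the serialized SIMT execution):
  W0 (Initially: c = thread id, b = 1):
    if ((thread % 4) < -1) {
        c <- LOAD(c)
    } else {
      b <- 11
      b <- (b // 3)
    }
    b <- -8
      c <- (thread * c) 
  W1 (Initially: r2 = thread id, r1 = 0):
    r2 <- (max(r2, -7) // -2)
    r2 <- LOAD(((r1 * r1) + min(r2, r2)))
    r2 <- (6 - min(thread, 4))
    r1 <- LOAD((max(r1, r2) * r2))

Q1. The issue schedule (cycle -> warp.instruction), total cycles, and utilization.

cycle 0: W0.I0
cycle 1: W0.I1
cycle 2: W0.I2
cycle 3: W0.I3
cycle 4: W0.I4
cycle 5: W1.I0
cycle 6: W1.I1
cycle 7: idle
cycle 8: idle
cycle 9: W1.I2
cycle 10: W1.I3

Answer: 11 cycles, utilization 9/11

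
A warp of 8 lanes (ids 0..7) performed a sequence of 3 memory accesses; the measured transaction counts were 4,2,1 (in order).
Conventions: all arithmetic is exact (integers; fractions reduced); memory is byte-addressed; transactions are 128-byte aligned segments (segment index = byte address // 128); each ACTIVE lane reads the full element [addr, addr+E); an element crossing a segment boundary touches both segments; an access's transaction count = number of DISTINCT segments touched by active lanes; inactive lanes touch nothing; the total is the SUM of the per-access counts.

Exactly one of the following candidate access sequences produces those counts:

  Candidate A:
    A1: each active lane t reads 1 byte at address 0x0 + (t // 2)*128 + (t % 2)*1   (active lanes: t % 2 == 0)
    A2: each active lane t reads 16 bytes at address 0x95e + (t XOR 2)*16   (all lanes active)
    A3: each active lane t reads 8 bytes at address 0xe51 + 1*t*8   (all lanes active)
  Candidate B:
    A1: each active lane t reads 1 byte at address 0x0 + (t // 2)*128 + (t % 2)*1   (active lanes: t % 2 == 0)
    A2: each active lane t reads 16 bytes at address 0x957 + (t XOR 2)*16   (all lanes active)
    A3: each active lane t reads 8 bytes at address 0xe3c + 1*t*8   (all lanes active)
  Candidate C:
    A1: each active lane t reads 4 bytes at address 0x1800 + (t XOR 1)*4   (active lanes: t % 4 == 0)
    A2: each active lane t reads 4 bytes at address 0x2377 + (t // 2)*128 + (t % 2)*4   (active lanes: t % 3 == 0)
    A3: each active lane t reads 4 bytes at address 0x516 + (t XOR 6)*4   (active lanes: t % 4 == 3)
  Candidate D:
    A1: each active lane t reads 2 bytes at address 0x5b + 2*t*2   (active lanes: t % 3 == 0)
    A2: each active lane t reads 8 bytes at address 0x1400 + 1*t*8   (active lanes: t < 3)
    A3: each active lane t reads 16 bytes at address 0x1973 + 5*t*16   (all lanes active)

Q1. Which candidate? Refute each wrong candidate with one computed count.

A: A3 gives 2 transactions, not 1
C: A1 gives 1 transaction, not 4
D: A1 gives 1 transaction, not 4
B: all counts match (4,2,1)

Answer: B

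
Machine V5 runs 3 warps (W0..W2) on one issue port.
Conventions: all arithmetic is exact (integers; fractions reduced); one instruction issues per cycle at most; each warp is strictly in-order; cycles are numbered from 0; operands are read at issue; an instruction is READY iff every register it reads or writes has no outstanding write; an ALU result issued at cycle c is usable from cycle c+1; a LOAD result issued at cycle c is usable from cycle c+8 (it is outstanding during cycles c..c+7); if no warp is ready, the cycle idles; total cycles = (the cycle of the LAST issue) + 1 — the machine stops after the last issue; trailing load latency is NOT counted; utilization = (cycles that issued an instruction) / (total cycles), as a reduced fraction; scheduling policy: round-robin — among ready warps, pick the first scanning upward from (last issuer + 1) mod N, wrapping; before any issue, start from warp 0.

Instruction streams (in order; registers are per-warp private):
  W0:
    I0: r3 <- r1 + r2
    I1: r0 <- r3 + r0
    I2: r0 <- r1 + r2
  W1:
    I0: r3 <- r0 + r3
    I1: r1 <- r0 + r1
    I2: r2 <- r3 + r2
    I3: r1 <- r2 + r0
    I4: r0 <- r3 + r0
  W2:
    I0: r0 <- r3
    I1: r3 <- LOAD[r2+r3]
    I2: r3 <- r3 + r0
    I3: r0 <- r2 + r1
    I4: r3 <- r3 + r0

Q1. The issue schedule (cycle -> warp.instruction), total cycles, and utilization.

cycle 0: W0.I0
cycle 1: W1.I0
cycle 2: W2.I0
cycle 3: W0.I1
cycle 4: W1.I1
cycle 5: W2.I1
cycle 6: W0.I2
cycle 7: W1.I2
cycle 8: W1.I3
cycle 9: W1.I4
cycle 10: idle
cycle 11: idle
cycle 12: idle
cycle 13: W2.I2
cycle 14: W2.I3
cycle 15: W2.I4

Answer: 16 cycles, utilization 13/16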